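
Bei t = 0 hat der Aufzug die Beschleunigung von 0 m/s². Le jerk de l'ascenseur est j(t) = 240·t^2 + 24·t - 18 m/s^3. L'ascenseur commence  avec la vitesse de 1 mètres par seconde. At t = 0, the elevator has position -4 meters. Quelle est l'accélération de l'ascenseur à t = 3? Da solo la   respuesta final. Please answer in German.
Die Beschleunigung bei t = 3 ist a = 2214.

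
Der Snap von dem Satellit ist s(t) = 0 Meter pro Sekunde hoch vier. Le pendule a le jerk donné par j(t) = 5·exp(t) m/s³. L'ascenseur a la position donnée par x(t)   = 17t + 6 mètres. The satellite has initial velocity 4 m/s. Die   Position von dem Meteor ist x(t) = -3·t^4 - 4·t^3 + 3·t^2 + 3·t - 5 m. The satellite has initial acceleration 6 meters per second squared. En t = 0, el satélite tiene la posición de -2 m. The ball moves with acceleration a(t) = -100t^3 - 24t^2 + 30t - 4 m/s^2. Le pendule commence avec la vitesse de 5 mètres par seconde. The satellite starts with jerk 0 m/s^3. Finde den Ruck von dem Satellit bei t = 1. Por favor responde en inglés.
To find the answer, we compute 1 antiderivative of s(t) = 0. The integral of snap is jerk. Using j(0) = 0, we get j(t) = 0. From the given jerk equation j(t) = 0, we substitute t = 1 to get j = 0.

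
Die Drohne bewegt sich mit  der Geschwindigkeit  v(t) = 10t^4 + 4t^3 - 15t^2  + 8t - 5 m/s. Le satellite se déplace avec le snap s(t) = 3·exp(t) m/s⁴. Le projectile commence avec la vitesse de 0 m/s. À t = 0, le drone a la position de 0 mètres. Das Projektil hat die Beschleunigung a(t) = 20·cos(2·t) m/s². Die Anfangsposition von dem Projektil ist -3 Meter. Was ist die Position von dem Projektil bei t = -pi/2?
Um dies zu lösen, müssen wir 2 Stammfunktionen unserer Gleichung für die Beschleunigung a(t) = 20·cos(2·t) finden. Das Integral von der Beschleunigung, mit v(0) = 0, ergibt die Geschwindigkeit: v(t) = 10·sin(2·t). Mit ∫v(t)dt und Anwendung von x(0) = -3, finden wir x(t) = 2 - 5·cos(2·t). Wir haben die Position x(t) = 2 - 5·cos(2·t). Durch Einsetzen von t = -pi/2: x(-pi/2) = 7.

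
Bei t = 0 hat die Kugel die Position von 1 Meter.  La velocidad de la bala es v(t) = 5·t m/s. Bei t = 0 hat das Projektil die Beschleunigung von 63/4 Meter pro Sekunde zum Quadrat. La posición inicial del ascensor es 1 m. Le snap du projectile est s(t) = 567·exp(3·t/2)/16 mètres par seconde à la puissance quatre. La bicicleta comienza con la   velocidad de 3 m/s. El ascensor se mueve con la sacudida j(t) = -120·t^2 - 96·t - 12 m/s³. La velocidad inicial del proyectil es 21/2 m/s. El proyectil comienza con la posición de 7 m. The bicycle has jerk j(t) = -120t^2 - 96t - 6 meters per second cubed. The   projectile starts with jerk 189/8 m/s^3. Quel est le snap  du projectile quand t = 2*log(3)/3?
En utilisant s(t) = 567·exp(3·t/2)/16 et en substituant t = 2*log(3)/3, nous trouvons s = 1701/16.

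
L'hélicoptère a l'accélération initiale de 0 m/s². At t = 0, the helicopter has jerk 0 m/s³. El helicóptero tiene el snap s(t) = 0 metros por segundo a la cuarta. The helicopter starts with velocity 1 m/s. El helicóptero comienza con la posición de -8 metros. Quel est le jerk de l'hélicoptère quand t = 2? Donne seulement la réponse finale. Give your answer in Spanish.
La sacudida en t = 2 es j = 0.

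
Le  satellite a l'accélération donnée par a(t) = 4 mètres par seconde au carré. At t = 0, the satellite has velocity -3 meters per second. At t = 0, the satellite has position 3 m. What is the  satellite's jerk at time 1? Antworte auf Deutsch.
Ausgehend von der Beschleunigung a(t) = 4, nehmen wir 1 Ableitung. Die Ableitung von der Beschleunigung ergibt den Ruck: j(t) = 0. Aus der Gleichung für den Ruck j(t) = 0, setzen wir t = 1 ein und erhalten j = 0.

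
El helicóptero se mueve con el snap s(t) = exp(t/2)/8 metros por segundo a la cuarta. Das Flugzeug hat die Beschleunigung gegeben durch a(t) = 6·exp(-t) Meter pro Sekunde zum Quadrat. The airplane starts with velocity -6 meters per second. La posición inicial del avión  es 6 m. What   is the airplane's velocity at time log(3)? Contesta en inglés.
We need to integrate our acceleration equation a(t) = 6·exp(-t) 1 time. Integrating acceleration and using the initial condition v(0) = -6, we get v(t) = -6·exp(-t). From the given velocity equation v(t) = -6·exp(-t), we substitute t = log(3) to get v = -2.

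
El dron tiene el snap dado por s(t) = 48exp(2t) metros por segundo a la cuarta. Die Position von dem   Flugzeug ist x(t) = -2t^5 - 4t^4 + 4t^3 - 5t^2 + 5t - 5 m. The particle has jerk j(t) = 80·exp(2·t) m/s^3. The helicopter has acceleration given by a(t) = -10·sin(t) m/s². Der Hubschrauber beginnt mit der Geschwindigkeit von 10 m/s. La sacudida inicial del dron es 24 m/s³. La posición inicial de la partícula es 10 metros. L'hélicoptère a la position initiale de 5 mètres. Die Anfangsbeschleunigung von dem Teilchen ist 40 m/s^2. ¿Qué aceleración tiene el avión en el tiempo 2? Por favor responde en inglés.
To solve this, we need to take 2 derivatives of our position equation x(t) = -2·t^5 - 4·t^4 + 4·t^3 - 5·t^2 + 5·t - 5. Differentiating position, we get velocity: v(t) = -10·t^4 - 16·t^3 + 12·t^2 - 10·t + 5. Differentiating velocity, we get acceleration: a(t) = -40·t^3 - 48·t^2 + 24·t - 10. We have acceleration a(t) = -40·t^3 - 48·t^2 + 24·t - 10. Substituting t = 2: a(2) = -474.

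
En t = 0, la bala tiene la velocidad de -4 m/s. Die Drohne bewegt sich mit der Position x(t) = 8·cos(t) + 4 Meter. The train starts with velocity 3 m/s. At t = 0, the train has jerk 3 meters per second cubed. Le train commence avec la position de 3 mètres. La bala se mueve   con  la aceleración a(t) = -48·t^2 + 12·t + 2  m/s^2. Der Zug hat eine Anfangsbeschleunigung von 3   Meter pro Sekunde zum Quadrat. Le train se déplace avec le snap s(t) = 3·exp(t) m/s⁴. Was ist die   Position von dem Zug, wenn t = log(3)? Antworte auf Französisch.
Nous devons intégrer notre équation du snap s(t) = 3·exp(t) 4 fois. La primitive du snap est le jerk. En utilisant j(0) = 3, nous obtenons j(t) = 3·exp(t). L'intégrale du jerk est l'accélération. En utilisant a(0) = 3, nous obtenons a(t) = 3·exp(t). En intégrant l'accélération et en utilisant la condition initiale v(0) = 3, nous obtenons v(t) = 3·exp(t). En intégrant la vitesse et en utilisant la condition initiale x(0) = 3, nous obtenons x(t) = 3·exp(t). Nous avons la position x(t) = 3·exp(t). En substituant t = log(3): x(log(3)) = 9.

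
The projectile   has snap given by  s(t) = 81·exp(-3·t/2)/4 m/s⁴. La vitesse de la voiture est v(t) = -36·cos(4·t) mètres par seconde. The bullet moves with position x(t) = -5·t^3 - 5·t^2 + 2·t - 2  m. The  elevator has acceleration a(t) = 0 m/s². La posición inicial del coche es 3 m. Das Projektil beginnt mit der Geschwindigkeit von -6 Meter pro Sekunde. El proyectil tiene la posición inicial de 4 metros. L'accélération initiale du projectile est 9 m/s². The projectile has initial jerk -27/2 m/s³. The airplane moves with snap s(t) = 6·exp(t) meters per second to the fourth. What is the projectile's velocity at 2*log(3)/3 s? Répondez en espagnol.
Debemos encontrar la integral de nuestra ecuación del snap s(t) = 81·exp(-3·t/2)/4 3 veces. La integral del snap es la sacudida. Usando j(0) = -27/2, obtenemos j(t) = -27·exp(-3·t/2)/2. La integral de la sacudida, con a(0) = 9, da la aceleración: a(t) = 9·exp(-3·t/2). Integrando la aceleración y usando la condición inicial v(0) = -6, obtenemos v(t) = -6·exp(-3·t/2). Tenemos la velocidad v(t) = -6·exp(-3·t/2). Sustituyendo t = 2*log(3)/3: v(2*log(3)/3) = -2.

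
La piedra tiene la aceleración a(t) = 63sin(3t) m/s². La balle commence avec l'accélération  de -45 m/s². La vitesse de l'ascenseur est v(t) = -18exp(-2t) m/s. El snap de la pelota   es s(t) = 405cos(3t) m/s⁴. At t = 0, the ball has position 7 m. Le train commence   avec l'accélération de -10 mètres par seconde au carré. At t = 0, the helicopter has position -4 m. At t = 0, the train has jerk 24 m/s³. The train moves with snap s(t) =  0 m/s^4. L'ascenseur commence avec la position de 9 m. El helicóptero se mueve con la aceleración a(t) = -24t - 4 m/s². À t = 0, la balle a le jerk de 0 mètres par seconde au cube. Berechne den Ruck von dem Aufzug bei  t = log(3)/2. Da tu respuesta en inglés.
Starting from velocity v(t) = -18·exp(-2·t), we take 2 derivatives. The derivative of velocity gives acceleration: a(t) = 36·exp(-2·t). Taking d/dt of a(t), we find j(t) = -72·exp(-2·t). Using j(t) = -72·exp(-2·t) and substituting t = log(3)/2, we find j = -24.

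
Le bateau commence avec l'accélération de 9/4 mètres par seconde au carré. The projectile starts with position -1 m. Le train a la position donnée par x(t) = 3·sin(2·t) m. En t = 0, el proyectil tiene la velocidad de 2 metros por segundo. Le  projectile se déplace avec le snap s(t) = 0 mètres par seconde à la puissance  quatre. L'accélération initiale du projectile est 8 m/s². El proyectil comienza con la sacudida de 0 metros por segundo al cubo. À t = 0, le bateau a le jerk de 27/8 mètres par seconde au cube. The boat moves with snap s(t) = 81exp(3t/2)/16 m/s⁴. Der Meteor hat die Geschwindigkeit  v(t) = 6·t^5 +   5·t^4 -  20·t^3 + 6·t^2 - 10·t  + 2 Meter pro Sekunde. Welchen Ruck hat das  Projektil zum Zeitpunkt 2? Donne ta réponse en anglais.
Starting from snap s(t) = 0, we take 1 integral. Integrating snap and using the initial condition j(0) = 0, we get j(t) = 0. Using j(t) = 0 and substituting t = 2, we find j = 0.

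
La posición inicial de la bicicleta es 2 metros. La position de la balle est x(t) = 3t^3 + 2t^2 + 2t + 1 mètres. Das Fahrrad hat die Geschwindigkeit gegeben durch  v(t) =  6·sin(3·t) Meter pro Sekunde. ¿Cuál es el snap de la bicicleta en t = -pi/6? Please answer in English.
To solve this, we need to take 3 derivatives of our velocity equation v(t) = 6·sin(3·t). The derivative of velocity gives acceleration: a(t) = 18·cos(3·t). Taking d/dt of a(t), we find j(t) = -54·sin(3·t). The derivative of jerk gives snap: s(t) = -162·cos(3·t). We have snap s(t) = -162·cos(3·t). Substituting t = -pi/6: s(-pi/6) = 0.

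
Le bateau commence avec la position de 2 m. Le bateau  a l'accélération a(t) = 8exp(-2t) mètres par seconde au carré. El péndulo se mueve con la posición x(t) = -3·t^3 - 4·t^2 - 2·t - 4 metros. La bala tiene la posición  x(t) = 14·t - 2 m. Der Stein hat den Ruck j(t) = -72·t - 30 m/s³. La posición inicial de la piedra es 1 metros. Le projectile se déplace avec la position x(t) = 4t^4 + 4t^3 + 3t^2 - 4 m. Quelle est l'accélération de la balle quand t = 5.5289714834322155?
En partant de la position x(t) = 14·t - 2, nous prenons 2 dérivées. En dérivant la position, nous obtenons la vitesse: v(t) = 14. La dérivée de la vitesse donne l'accélération: a(t) = 0. Nous avons l'accélération a(t) = 0. En substituant t = 5.5289714834322155: a(5.5289714834322155) = 0.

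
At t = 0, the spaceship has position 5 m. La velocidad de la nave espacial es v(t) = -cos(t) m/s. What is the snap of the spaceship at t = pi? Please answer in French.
En partant de la vitesse v(t) = -cos(t), nous prenons 3 dérivées. En prenant d/dt de v(t), nous trouvons a(t) = sin(t). En dérivant l'accélération, nous obtenons le jerk: j(t) = cos(t). La dérivée du jerk donne le snap: s(t) = -sin(t). Nous avons le snap s(t) = -sin(t). En substituant t = pi: s(pi) = 0.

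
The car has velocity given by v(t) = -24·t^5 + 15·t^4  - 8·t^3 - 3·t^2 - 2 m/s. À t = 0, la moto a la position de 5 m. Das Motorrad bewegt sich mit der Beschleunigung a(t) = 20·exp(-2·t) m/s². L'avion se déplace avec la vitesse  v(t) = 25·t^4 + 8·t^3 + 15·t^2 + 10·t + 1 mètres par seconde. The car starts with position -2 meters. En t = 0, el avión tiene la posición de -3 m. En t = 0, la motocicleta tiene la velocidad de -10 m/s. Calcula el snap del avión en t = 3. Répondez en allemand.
Wir müssen unsere Gleichung für die Geschwindigkeit v(t) = 25·t^4 + 8·t^3 + 15·t^2 + 10·t + 1 3-mal ableiten. Durch Ableiten von der Geschwindigkeit erhalten wir die Beschleunigung: a(t) = 100·t^3 + 24·t^2 + 30·t + 10. Durch Ableiten von der Beschleunigung erhalten wir den Ruck: j(t) = 300·t^2 + 48·t + 30. Die Ableitung von dem Ruck ergibt den Snap: s(t) = 600·t + 48. Wir haben den Snap s(t) = 600·t + 48. Durch Einsetzen von t = 3: s(3) = 1848.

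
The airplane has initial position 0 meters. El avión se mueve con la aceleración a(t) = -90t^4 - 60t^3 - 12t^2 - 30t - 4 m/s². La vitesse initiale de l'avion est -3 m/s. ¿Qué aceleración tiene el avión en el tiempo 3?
Tenemos la aceleración a(t) = -90·t^4 - 60·t^3 - 12·t^2 - 30·t - 4. Sustituyendo t = 3: a(3) = -9112.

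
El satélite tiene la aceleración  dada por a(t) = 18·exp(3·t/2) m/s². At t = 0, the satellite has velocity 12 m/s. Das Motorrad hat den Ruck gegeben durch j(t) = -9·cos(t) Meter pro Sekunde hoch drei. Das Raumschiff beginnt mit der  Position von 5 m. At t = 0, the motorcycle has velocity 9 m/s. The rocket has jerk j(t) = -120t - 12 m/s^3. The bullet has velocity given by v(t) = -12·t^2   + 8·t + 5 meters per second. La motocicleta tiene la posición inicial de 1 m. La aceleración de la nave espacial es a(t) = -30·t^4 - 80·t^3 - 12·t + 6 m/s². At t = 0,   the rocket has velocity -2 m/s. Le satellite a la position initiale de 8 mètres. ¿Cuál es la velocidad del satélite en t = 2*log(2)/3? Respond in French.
Pour résoudre ceci, nous devons prendre 1 intégrale de notre équation de l'accélération a(t) = 18·exp(3·t/2). La primitive de l'accélération, avec v(0) = 12, donne la vitesse: v(t) = 12·exp(3·t/2). De l'équation de la vitesse v(t) = 12·exp(3·t/2), nous substituons t = 2*log(2)/3 pour obtenir v = 24.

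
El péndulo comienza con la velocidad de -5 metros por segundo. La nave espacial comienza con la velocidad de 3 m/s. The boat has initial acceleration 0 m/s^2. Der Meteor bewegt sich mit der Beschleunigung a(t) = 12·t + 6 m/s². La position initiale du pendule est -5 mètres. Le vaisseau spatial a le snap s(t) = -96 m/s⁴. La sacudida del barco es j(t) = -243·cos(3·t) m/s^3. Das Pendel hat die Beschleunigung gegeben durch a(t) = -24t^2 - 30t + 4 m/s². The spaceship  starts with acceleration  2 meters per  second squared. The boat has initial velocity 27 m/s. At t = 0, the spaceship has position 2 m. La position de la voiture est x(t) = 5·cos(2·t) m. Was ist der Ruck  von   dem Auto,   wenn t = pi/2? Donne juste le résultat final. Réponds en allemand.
Bei t = pi/2, j = 0.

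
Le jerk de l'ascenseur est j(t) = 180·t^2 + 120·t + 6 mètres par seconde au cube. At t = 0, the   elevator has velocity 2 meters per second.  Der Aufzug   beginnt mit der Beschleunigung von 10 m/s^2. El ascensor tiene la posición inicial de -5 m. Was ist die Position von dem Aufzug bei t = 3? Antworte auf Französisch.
En partant du jerk j(t) = 180·t^2 + 120·t + 6, nous prenons 3 intégrales. La primitive du jerk, avec a(0) = 10, donne l'accélération: a(t) = 60·t^3 + 60·t^2 + 6·t + 10. En intégrant l'accélération et en utilisant la condition initiale v(0) = 2, nous obtenons v(t) = 15·t^4 + 20·t^3 + 3·t^2 + 10·t + 2. En prenant ∫v(t)dt et en appliquant x(0) = -5, nous trouvons x(t) = 3·t^5 + 5·t^4 + t^3 + 5·t^2 + 2·t - 5. De l'équation de la position x(t) = 3·t^5 + 5·t^4 + t^3 + 5·t^2 + 2·t - 5, nous substituons t = 3 pour obtenir x = 1207.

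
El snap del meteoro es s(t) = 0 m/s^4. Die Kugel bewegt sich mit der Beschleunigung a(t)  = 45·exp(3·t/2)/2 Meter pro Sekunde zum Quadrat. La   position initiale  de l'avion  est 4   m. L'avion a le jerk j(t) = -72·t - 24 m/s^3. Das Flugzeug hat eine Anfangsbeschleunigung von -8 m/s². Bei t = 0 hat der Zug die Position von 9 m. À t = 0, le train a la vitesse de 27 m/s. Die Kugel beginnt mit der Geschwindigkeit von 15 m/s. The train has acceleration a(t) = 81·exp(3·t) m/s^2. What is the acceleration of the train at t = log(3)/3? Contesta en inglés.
Using a(t) = 81·exp(3·t) and substituting t = log(3)/3, we find a = 243.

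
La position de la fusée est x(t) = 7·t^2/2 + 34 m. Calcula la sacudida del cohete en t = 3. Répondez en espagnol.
Partiendo de la posición x(t) = 7·t^2/2 + 34, tomamos 3 derivadas. La derivada de la posición da la velocidad: v(t) = 7·t. Tomando d/dt de v(t), encontramos a(t) = 7. Derivando la aceleración, obtenemos la sacudida: j(t) = 0. Usando j(t) = 0 y sustituyendo t = 3, encontramos j = 0.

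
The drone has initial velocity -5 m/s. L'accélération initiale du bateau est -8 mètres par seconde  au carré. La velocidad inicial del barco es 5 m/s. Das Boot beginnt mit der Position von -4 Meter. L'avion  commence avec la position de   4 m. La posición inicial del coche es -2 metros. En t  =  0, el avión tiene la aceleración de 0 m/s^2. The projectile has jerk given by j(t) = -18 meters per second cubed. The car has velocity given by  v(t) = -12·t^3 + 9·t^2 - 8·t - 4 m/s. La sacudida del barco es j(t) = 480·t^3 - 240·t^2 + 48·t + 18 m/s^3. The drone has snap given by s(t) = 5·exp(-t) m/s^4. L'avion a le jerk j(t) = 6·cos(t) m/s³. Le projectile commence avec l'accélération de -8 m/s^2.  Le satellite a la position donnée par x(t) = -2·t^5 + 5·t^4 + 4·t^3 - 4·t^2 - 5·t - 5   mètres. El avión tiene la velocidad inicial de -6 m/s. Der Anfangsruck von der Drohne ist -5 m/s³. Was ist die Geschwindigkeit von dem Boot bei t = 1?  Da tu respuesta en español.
Partiendo de la sacudida j(t) = 480·t^3 - 240·t^2 + 48·t + 18, tomamos 2 antiderivadas. Integrando la sacudida y usando la condición inicial a(0) = -8, obtenemos a(t) = 120·t^4 - 80·t^3 + 24·t^2 + 18·t - 8. La integral de la aceleración es la velocidad. Usando v(0) = 5, obtenemos v(t) = 24·t^5 - 20·t^4 + 8·t^3 + 9·t^2 - 8·t + 5. De la ecuación de la velocidad v(t) = 24·t^5 - 20·t^4 + 8·t^3 + 9·t^2 - 8·t + 5, sustituimos t = 1 para obtener v = 18.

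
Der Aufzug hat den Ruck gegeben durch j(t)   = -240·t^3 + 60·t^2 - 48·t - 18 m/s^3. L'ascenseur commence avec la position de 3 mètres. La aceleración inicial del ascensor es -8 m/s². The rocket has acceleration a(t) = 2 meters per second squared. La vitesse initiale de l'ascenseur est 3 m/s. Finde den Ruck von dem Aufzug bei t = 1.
Mit j(t) = -240·t^3 + 60·t^2 - 48·t - 18 und Einsetzen von t = 1, finden wir j = -246.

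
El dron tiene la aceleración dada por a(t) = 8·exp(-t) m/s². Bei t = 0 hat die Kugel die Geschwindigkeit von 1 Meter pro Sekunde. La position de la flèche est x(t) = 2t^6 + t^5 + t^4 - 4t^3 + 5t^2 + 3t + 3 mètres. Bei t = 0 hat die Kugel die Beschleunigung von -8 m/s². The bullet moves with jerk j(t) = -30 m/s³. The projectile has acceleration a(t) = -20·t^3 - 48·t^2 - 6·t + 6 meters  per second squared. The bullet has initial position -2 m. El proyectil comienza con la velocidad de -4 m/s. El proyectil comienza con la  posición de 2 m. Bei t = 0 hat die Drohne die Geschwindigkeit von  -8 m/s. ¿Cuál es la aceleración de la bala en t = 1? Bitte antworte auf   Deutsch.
Wir müssen die Stammfunktion unserer Gleichung für den Ruck j(t) = -30 1-mal finden. Mit ∫j(t)dt und Anwendung von a(0) = -8, finden wir a(t) = -30·t - 8. Mit a(t) = -30·t - 8 und Einsetzen von t = 1, finden wir a = -38.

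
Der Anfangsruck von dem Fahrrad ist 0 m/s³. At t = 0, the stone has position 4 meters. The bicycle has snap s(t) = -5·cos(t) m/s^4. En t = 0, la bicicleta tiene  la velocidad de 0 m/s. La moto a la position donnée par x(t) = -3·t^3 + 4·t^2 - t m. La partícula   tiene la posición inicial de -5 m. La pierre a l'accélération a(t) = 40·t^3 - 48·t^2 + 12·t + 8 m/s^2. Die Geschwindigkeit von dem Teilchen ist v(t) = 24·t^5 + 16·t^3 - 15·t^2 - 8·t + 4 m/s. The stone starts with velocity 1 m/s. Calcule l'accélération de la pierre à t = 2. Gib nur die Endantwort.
La réponse est 160.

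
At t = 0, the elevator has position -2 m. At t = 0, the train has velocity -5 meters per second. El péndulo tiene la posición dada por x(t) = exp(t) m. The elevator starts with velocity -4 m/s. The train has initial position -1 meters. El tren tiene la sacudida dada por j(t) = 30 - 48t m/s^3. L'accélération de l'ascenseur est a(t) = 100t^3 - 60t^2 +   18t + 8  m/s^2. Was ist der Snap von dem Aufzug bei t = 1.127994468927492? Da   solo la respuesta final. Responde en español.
s(1.127994468927492) = 556.796681356495.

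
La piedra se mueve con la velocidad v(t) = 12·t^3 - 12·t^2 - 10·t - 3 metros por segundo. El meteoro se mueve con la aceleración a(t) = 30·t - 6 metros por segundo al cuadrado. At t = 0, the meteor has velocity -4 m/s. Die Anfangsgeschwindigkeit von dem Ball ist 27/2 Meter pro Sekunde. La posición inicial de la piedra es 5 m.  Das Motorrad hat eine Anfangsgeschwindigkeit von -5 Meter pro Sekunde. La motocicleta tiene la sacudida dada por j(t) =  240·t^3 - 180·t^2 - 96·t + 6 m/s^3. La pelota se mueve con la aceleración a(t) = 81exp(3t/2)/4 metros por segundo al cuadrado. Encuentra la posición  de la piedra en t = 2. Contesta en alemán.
Wir müssen unsere Gleichung für die Geschwindigkeit v(t) = 12·t^3 - 12·t^2 - 10·t - 3 1-mal integrieren. Mit ∫v(t)dt und Anwendung von x(0) = 5, finden wir x(t) = 3·t^4 - 4·t^3 - 5·t^2 - 3·t + 5. Wir haben die Position x(t) = 3·t^4 - 4·t^3 - 5·t^2 - 3·t + 5. Durch Einsetzen von t = 2: x(2) = -5.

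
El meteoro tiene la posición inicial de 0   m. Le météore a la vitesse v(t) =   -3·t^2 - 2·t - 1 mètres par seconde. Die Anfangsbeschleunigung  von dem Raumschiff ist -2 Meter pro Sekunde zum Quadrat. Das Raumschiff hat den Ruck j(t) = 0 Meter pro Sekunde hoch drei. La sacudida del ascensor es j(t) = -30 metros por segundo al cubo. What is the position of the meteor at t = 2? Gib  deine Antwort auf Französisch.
Pour résoudre ceci, nous devons prendre 1 intégrale de notre équation de la vitesse v(t) = -3·t^2 - 2·t - 1. En intégrant la vitesse et en utilisant la condition initiale x(0) = 0, nous obtenons x(t) = -t^3 - t^2 - t. Nous avons la position x(t) = -t^3 - t^2 - t. En substituant t = 2: x(2) = -14.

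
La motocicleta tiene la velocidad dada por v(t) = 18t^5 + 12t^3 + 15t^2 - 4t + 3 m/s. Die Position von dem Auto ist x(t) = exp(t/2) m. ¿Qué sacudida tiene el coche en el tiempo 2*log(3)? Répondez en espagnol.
Debemos derivar nuestra ecuación de la posición x(t) = exp(t/2) 3 veces. La derivada de la posición da la velocidad: v(t) = exp(t/2)/2. Tomando d/dt de v(t), encontramos a(t) = exp(t/2)/4. Derivando la aceleración, obtenemos la sacudida: j(t) = exp(t/2)/8. Tenemos la sacudida j(t) = exp(t/2)/8. Sustituyendo t = 2*log(3): j(2*log(3)) = 3/8.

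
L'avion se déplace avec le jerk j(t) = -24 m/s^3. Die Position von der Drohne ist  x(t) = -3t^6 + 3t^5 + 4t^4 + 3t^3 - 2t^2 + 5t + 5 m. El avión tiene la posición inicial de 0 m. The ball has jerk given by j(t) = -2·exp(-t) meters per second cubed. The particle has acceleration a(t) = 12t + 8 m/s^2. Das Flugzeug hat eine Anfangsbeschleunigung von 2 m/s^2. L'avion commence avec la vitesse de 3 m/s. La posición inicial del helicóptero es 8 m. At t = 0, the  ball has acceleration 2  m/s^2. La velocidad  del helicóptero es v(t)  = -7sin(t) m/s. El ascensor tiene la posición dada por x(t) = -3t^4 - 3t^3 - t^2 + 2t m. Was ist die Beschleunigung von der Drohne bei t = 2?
Ausgehend von der Position x(t) = -3·t^6 + 3·t^5 + 4·t^4 + 3·t^3 - 2·t^2 + 5·t + 5, nehmen wir 2 Ableitungen. Mit d/dt von x(t) finden wir v(t) = -18·t^5 + 15·t^4 + 16·t^3 + 9·t^2 - 4·t + 5. Die Ableitung von der Geschwindigkeit ergibt die Beschleunigung: a(t) = -90·t^4 + 60·t^3 + 48·t^2 + 18·t - 4. Wir haben die Beschleunigung a(t) = -90·t^4 + 60·t^3 + 48·t^2 + 18·t - 4. Durch Einsetzen von t = 2: a(2) = -736.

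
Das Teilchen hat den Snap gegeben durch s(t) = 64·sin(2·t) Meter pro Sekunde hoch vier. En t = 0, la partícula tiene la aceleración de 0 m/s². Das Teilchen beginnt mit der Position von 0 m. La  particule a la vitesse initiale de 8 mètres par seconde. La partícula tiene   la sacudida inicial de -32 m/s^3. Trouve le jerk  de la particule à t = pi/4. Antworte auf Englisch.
Starting from snap s(t) = 64·sin(2·t), we take 1 integral. Integrating snap and using the initial condition j(0) = -32, we get j(t) = -32·cos(2·t). We have jerk j(t) = -32·cos(2·t). Substituting t = pi/4: j(pi/4) = 0.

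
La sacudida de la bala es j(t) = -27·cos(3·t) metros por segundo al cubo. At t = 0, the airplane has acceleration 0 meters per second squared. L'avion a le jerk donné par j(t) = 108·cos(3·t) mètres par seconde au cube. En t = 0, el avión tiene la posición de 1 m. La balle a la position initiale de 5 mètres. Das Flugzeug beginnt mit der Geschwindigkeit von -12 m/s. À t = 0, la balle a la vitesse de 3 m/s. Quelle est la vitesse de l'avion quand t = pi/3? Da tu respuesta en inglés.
We must find the integral of our jerk equation j(t) = 108·cos(3·t) 2 times. Integrating jerk and using the initial condition a(0) = 0, we get a(t) = 36·sin(3·t). Integrating acceleration and using the initial condition v(0) = -12, we get v(t) = -12·cos(3·t). Using v(t) = -12·cos(3·t) and substituting t = pi/3, we find v = 12.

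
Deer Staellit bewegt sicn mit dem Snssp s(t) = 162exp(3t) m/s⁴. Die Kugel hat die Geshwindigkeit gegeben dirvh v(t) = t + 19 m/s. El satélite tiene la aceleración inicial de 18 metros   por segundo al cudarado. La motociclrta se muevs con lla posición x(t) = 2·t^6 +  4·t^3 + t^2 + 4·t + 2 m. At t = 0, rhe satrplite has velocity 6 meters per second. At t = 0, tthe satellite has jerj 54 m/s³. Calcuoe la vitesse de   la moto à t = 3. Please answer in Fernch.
Pour résoudre ceci, nous devons prendre 1 dérivée de notre équation de la position x(t) = 2·t^6 + 4·t^3 + t^2 + 4·t + 2. En dérivant la position, nous obtenons la vitesse: v(t) = 12·t^5 + 12·t^2 + 2·t + 4. Nous avons la vitesse v(t) = 12·t^5 + 12·t^2 + 2·t + 4. En substituant t = 3: v(3) = 3034.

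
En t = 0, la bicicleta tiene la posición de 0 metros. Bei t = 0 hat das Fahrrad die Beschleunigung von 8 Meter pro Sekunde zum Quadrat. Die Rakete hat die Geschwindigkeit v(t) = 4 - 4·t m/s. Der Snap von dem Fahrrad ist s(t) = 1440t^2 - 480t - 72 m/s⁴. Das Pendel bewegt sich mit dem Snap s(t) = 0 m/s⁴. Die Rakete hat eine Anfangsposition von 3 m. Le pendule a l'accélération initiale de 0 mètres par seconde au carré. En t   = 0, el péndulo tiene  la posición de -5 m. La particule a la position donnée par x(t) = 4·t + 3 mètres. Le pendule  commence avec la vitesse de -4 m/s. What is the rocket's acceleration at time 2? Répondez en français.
En partant de la vitesse v(t) = 4 - 4·t, nous prenons 1 dérivée. En prenant d/dt de v(t), nous trouvons a(t) = -4. De l'équation de l'accélération a(t) = -4, nous substituons t = 2 pour obtenir a = -4.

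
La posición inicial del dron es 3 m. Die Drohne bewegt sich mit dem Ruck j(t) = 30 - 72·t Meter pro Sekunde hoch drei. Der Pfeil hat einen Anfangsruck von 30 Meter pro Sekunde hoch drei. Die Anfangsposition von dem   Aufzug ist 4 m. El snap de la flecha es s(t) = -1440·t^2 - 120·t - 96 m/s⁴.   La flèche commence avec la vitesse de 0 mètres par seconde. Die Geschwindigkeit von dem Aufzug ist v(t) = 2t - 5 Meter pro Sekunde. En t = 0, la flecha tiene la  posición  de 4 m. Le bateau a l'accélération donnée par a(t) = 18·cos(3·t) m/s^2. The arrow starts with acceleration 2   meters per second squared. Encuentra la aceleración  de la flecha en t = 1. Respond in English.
Starting from snap s(t) = -1440·t^2 - 120·t - 96, we take 2 antiderivatives. The antiderivative of snap, with j(0) = 30, gives jerk: j(t) = -480·t^3 - 60·t^2 - 96·t + 30. The integral of jerk, with a(0) = 2, gives acceleration: a(t) = -120·t^4 - 20·t^3 - 48·t^2 + 30·t + 2. We have acceleration a(t) = -120·t^4 - 20·t^3 - 48·t^2 + 30·t + 2. Substituting t = 1: a(1) = -156.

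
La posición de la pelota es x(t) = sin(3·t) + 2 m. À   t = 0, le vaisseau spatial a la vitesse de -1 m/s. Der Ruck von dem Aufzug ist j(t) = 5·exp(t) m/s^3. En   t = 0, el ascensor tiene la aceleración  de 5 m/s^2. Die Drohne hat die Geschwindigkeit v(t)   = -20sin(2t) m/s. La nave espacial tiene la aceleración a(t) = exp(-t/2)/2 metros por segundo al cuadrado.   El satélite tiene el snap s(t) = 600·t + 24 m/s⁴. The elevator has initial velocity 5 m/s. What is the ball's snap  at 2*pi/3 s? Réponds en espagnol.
Debemos derivar nuestra ecuación de la posición x(t) = sin(3·t) + 2 4 veces. Tomando d/dt de x(t), encontramos v(t) = 3·cos(3·t). Derivando la velocidad, obtenemos la aceleración: a(t) = -9·sin(3·t). La derivada de la aceleración da la sacudida: j(t) = -27·cos(3·t). Tomando d/dt de j(t), encontramos s(t) = 81·sin(3·t). Tenemos el snap s(t) = 81·sin(3·t). Sustituyendo t = 2*pi/3: s(2*pi/3) = 0.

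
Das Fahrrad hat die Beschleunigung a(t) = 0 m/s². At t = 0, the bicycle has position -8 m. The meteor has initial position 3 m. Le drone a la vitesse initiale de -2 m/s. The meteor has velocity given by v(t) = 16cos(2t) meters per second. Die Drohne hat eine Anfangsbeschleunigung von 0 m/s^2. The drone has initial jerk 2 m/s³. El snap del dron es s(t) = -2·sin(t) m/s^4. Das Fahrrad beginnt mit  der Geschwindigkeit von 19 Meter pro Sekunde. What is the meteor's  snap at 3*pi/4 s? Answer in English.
Starting from velocity v(t) = 16·cos(2·t), we take 3 derivatives. The derivative of velocity gives acceleration: a(t) = -32·sin(2·t). The derivative of acceleration gives jerk: j(t) = -64·cos(2·t). Taking d/dt of j(t), we find s(t) = 128·sin(2·t). From the given snap equation s(t) = 128·sin(2·t), we substitute t = 3*pi/4 to get s = -128.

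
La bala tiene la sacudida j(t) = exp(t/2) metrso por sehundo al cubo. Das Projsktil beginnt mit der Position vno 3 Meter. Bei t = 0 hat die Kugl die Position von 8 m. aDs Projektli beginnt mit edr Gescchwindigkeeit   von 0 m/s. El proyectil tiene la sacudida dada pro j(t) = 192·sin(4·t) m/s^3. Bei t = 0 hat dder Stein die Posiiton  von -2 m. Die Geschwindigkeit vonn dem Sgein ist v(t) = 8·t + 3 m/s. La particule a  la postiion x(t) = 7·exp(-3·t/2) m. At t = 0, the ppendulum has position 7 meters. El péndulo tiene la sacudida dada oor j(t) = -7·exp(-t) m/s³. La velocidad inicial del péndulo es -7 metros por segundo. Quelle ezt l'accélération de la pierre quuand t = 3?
En partant de la vitesse v(t) = 8·t + 3, nous prenons 1 dérivée. En dérivant la vitesse, nous obtenons l'accélération: a(t) = 8. En utilisant a(t) = 8 et en substituant t = 3, nous trouvons a = 8.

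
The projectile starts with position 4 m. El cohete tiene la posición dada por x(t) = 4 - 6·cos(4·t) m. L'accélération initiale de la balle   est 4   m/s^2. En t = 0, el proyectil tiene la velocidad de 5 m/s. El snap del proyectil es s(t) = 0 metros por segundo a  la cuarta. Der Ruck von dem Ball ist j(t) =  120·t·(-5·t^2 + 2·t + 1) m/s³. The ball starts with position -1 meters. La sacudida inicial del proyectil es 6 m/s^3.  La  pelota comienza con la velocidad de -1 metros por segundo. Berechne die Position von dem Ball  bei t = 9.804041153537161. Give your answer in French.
Pour résoudre ceci, nous devons prendre 3 primitives de notre équation du jerk j(t) = 120·t·(-5·t^2 + 2·t + 1). L'intégrale du jerk est l'accélération. En utilisant a(0) = 4, nous obtenons a(t) = -150·t^4 + 80·t^3 + 60·t^2 + 4. En prenant ∫a(t)dt et en appliquant v(0) = -1, nous trouvons v(t) = -30·t^5 + 20·t^4 + 20·t^3 + 4·t - 1. En prenant ∫v(t)dt et en appliquant x(0) = -1, nous trouvons x(t) = -5·t^6 + 4·t^5 + 5·t^4 + 2·t^2 - t - 1. En utilisant x(t) = -5·t^6 + 4·t^5 + 5·t^4 + 2·t^2 - t - 1 et en substituant t = 9.804041153537161, nous trouvons x = -4031491.47648780.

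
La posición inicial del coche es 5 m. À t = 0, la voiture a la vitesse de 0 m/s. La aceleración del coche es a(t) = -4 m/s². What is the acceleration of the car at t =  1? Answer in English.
Using a(t) = -4 and substituting t = 1, we find a = -4.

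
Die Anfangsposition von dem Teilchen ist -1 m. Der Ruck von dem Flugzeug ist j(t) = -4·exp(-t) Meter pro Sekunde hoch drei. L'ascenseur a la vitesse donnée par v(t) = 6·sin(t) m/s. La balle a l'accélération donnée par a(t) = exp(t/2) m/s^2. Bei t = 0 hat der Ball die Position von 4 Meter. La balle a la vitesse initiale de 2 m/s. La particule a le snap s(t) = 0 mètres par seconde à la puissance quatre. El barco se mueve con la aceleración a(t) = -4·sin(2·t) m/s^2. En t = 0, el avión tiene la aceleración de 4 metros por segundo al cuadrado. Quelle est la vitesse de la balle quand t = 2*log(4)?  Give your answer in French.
Nous devons trouver la primitive de notre équation de l'accélération a(t) = exp(t/2) 1 fois. La primitive de l'accélération est la vitesse. En utilisant v(0) = 2, nous obtenons v(t) = 2·exp(t/2). De l'équation de la vitesse v(t) = 2·exp(t/2), nous substituons t = 2*log(4) pour obtenir v = 8.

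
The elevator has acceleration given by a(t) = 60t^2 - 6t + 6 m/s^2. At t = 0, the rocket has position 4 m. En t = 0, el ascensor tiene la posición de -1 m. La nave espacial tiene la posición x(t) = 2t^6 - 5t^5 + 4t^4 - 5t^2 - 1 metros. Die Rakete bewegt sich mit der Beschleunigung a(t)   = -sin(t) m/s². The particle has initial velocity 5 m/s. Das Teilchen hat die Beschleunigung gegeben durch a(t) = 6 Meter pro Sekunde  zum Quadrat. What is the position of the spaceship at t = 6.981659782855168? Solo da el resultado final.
At t = 6.981659782855168, x = 157942.359328633.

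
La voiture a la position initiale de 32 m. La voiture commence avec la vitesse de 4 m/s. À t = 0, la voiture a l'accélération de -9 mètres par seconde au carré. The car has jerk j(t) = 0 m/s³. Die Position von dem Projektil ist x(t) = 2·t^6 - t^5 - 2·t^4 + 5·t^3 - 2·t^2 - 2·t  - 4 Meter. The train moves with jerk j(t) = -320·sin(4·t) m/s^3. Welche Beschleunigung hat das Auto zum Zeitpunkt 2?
Wir müssen das Integral unserer Gleichung für den Ruck j(t) = 0 1-mal finden. Mit ∫j(t)dt und Anwendung von a(0) = -9, finden wir a(t) = -9. Aus der Gleichung für die Beschleunigung a(t) = -9, setzen wir t = 2 ein und erhalten a = -9.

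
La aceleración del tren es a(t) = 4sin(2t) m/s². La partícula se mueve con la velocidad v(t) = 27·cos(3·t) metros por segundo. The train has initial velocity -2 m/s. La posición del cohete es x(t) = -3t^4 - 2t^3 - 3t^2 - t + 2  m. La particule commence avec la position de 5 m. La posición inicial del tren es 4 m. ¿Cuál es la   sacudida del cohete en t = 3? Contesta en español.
Para resolver esto, necesitamos tomar 3 derivadas de nuestra ecuación de la posición x(t) = -3·t^4 - 2·t^3 - 3·t^2 - t + 2. La derivada de la posición da la velocidad: v(t) = -12·t^3 - 6·t^2 - 6·t - 1. Derivando la velocidad, obtenemos la aceleración: a(t) = -36·t^2 - 12·t - 6. Derivando la aceleración, obtenemos la sacudida: j(t) = -72·t - 12. Tenemos la sacudida j(t) = -72·t - 12. Sustituyendo t = 3: j(3) = -228.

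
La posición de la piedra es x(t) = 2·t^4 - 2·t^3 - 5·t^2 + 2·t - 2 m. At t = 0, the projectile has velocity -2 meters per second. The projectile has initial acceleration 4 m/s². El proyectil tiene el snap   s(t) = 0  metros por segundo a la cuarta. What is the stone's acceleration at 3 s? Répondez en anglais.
To solve this, we need to take 2 derivatives of our position equation x(t) = 2·t^4 - 2·t^3 - 5·t^2 + 2·t - 2. Taking d/dt of x(t), we find v(t) = 8·t^3 - 6·t^2 - 10·t + 2. The derivative of velocity gives acceleration: a(t) = 24·t^2 - 12·t - 10. From the given acceleration equation a(t) = 24·t^2 - 12·t - 10, we substitute t = 3 to get a = 170.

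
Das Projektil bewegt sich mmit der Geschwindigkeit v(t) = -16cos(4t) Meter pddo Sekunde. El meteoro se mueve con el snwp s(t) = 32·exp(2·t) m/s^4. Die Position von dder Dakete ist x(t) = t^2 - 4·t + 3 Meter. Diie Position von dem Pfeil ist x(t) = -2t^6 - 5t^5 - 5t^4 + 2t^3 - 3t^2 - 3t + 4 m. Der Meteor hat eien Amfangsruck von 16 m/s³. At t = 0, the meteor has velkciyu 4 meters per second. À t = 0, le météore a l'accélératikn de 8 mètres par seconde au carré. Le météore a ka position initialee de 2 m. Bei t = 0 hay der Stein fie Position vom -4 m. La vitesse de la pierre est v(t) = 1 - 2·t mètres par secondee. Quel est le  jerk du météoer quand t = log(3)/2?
Nous devons intégrer notre équation du snap s(t) = 32·exp(2·t) 1 fois. La primitive du snap est le jerk. En utilisant j(0) = 16, nous obtenons j(t) = 16·exp(2·t). Nous avons le jerk j(t) = 16·exp(2·t). En substituant t = log(3)/2: j(log(3)/2) = 48.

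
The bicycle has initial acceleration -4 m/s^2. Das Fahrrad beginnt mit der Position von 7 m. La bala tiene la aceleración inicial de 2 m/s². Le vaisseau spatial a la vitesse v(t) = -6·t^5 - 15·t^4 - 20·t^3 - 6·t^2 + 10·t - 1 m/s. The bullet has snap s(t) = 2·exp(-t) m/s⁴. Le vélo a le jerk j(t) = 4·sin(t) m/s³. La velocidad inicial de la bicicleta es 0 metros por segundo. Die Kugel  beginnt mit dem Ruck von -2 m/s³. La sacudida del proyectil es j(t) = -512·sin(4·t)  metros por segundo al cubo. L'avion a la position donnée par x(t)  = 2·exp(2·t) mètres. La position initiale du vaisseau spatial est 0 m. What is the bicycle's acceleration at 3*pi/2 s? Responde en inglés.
We need to integrate our jerk equation j(t) = 4·sin(t) 1 time. Taking ∫j(t)dt and applying a(0) = -4, we find a(t) = -4·cos(t). We have acceleration a(t) = -4·cos(t). Substituting t = 3*pi/2: a(3*pi/2) = 0.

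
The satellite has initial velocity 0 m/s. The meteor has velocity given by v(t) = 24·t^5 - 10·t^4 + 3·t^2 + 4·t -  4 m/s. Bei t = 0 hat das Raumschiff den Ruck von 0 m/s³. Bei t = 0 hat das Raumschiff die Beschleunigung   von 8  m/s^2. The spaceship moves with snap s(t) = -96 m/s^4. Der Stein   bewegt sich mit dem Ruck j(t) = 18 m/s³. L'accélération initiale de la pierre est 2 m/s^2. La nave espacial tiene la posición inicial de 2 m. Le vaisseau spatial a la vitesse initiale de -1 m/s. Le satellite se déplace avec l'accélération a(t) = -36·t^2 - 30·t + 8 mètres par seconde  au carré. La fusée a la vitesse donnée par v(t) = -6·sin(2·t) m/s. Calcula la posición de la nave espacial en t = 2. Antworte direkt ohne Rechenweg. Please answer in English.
At t = 2, x = -48.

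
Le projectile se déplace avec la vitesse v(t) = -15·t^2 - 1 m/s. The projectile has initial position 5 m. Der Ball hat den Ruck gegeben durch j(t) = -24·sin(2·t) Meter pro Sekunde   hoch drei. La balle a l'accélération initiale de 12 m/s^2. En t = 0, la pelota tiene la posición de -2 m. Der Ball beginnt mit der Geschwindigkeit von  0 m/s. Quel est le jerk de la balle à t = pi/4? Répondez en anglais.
From the given jerk equation j(t) = -24·sin(2·t), we substitute t = pi/4 to get j = -24.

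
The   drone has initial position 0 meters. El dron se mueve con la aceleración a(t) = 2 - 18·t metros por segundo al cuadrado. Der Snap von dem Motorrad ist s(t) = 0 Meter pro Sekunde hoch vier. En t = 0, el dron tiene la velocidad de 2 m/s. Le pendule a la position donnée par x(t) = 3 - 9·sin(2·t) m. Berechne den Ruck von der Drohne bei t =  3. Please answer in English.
Starting from acceleration a(t) = 2 - 18·t, we take 1 derivative. Differentiating acceleration, we get jerk: j(t) = -18. Using j(t) = -18 and substituting t = 3, we find j = -18.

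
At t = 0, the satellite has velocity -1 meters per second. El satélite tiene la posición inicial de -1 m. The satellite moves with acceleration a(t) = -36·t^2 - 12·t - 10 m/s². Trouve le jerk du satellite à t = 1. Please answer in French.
En partant de l'accélération a(t) = -36·t^2 - 12·t - 10, nous prenons 1 dérivée. La dérivée de l'accélération donne le jerk: j(t) = -72·t - 12. Nous avons le jerk j(t) = -72·t - 12. En substituant t = 1: j(1) = -84.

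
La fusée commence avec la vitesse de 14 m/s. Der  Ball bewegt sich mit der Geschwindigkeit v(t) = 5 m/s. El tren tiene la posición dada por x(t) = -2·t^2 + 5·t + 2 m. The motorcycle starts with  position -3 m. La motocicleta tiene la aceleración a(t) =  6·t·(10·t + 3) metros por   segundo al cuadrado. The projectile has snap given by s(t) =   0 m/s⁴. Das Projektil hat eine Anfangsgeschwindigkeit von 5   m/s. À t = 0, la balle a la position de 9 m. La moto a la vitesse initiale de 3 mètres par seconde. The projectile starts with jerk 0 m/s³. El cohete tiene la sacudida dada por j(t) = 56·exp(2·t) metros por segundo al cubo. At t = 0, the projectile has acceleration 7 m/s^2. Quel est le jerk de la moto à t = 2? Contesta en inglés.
To solve this, we need to take 1 derivative of our acceleration equation a(t) = 6·t·(10·t + 3). The derivative of acceleration gives jerk: j(t) = 120·t + 18. We have jerk j(t) = 120·t + 18. Substituting t = 2: j(2) = 258.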